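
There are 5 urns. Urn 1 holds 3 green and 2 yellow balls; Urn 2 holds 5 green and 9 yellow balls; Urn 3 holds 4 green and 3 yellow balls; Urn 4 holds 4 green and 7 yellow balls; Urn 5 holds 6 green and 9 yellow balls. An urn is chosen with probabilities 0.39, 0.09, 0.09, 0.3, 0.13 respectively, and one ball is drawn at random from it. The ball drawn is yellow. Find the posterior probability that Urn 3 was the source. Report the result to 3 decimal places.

Posterior probability ≈ 0.074

Tabulate prior·likelihood by source: [1] prior 0.39, lik 0.4, product 0.1560; [2] prior 0.09, lik 0.6429, product 0.05786; [3] prior 0.09, lik 0.4286, product 0.03857; [4] prior 0.3, lik 0.6364, product 0.1909; [5] prior 0.13, lik 0.6, product 0.07800.
Normalizing constant = 0.52134; the posterior for Urn 3 is its product over the sum, 0.03857/0.52134 = 0.074.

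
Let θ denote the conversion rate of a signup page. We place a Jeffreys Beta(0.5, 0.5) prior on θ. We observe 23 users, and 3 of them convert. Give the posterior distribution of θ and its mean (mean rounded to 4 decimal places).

Posterior: Beta(3.5, 20.5); mean ≈ 0.1458

The binomial likelihood is conjugate to the Beta prior: with 3 successes and 20 failures, the posterior is Beta(0.5+3, 0.5+20) = Beta(3.5, 20.5).
E[θ | data] = 3.5/(3.5+20.5) = 0.1458.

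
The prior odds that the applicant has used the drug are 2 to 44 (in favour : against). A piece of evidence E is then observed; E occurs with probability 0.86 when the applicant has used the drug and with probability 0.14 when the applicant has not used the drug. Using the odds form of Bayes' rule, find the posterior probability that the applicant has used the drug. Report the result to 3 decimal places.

Prior odds = 2/44 = 0.045455. In log-odds, ln(0.045455) = -3.0910.
Add log likelihood ratio: ln(6.1429) = 1.8153.
Posterior log-odds = -1.2758, so posterior odds = exp(-1.2758) = 0.27922. Converting, P(H|E) = 0.27922/1.2792 = 0.218.

Posterior probability ≈ 0.218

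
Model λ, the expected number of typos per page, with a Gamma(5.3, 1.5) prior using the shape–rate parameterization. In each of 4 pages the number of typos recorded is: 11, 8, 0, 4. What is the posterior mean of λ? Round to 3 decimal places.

Posterior mean ≈ 5.145

The Poisson likelihood adds the total count to the shape and the number of exposure periods to the rate. Here ∑xᵢ = 23 and n = 4, so shape 5.3→28.3 and rate 1.5→5.5.
E[λ | data] = 28.3/5.5 = 5.145.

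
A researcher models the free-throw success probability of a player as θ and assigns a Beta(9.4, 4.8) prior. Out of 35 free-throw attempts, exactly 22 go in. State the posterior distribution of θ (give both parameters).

Posterior: Beta(31.4, 17.8)

Observing 22 successes and 13 failures updates Beta(9.4, 4.8) by adding the success and failure counts to the two shape parameters: α = 9.4+22 = 31.4, β = 4.8+13 = 17.8.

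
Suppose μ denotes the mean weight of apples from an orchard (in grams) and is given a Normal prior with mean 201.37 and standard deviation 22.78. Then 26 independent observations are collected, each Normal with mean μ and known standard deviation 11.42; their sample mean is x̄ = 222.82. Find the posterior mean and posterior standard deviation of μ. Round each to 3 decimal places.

Prior precision 1/τ₀² = 1/22.78² = 0.00192705; data precision n/σ² = 26/11.42² = 0.199361.
Posterior precision = 0.00192705 + 0.199361 = 0.201288, giving posterior SD = 1/√0.201288 = 2.229.
Posterior mean = (0.00192705·201.37 + 0.199361·222.82) / 0.201288 = 222.615.

Posterior mean ≈ 222.615; posterior SD ≈ 2.229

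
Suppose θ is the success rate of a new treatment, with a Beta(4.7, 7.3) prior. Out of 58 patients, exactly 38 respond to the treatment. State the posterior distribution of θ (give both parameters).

Posterior: Beta(42.7, 27.3)

Observing 38 successes and 20 failures updates Beta(4.7, 7.3) by adding the success and failure counts to the two shape parameters: α = 4.7+38 = 42.7, β = 7.3+20 = 27.3.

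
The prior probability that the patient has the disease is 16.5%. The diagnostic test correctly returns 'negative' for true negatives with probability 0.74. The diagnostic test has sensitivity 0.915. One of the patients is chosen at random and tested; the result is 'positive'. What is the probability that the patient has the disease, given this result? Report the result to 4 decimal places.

Let H be the event that the patient has the disease. P(H) = 0.165, so P(¬H) = 0.835. With E the 'positive' result, P(E|H) = 0.915 and P(E|¬H) = 0.26.
P(E) = 0.915·0.165 + 0.26·0.835 = 0.15098 + 0.21710 = 0.36808.
By Bayes' theorem, P(H|E) = 0.15098 / 0.36808 = 0.4102.

P(H | E) ≈ 0.4102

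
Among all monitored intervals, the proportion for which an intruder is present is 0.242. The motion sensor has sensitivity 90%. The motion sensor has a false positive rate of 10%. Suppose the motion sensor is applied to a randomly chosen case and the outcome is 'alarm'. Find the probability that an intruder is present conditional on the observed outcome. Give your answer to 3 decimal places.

Write H for 'an intruder is present'. Prior odds H:¬H = 0.242/0.758 = 0.31926. For the 'alarm' outcome, the likelihood ratio is 0.9/0.1 = 9.0000.
Posterior odds = 0.31926 × 9.0000 = 2.8734, so P(H|E) = 2.8734/(1+2.8734) = 0.742.

P(H | E) ≈ 0.742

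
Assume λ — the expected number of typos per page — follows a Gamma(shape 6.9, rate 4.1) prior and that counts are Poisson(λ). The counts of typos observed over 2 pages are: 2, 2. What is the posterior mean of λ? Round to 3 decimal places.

Posterior mean ≈ 1.787

Total count ∑xᵢ = 4 over n = 2 pages.
Gamma is conjugate to the Poisson likelihood: posterior is Gamma(shape = 6.9+4 = 10.9, rate = 4.1+2 = 6.1).
E[λ | data] = 10.9/6.1 = 1.787.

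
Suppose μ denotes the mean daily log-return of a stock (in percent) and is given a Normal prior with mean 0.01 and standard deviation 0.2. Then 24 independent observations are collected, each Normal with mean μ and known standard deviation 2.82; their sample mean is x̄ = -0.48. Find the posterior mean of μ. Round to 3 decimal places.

Posterior mean ≈ -0.043

With known σ, the Normal prior is conjugate. Weight on the data is w = (n/σ²)/(n/σ² + 1/τ₀²) = 3.01796/(3.01796+25.0000) = 0.10772.
Posterior mean = w·x̄ + (1−w)·μ₀ = 0.10772·-0.48 + 0.89228·0.01 = -0.043.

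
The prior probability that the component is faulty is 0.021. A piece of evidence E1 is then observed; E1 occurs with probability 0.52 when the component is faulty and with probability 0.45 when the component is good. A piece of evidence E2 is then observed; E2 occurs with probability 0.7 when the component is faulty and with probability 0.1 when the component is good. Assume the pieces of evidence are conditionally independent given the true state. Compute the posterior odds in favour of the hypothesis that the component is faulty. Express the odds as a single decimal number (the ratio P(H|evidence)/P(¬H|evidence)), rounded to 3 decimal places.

Posterior odds ≈ 0.174

Prior odds = 0.021/(1−0.021) = 0.021450. In log-odds, ln(0.021450) = -3.8420.
Add log likelihood ratios: ln(1.1556) + ln(7.0000) = 2.0905.
Posterior log-odds = -1.7515, so posterior odds = exp(-1.7515) = 0.17351.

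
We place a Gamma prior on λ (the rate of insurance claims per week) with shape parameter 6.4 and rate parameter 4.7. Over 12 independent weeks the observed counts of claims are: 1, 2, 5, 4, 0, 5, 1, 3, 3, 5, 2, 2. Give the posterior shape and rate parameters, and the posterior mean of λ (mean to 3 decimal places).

Posterior: Gamma(shape=39.4, rate=16.7); mean ≈ 2.359

Total count ∑xᵢ = 33 over n = 12 weeks.
Gamma is conjugate to the Poisson likelihood: posterior is Gamma(shape = 6.4+33 = 39.4, rate = 4.7+12 = 16.7).
Posterior mean = shape/rate = 39.4/16.7 = 2.359.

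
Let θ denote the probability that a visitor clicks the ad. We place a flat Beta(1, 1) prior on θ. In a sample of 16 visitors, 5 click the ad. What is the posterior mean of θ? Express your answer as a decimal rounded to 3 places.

Observing 5 successes and 11 failures updates Beta(1, 1) by adding the success and failure counts to the two shape parameters: α = 1+5 = 6, β = 1+11 = 12.
Posterior mean = α/(α+β) = 6/18 = 0.333.

Posterior mean ≈ 0.333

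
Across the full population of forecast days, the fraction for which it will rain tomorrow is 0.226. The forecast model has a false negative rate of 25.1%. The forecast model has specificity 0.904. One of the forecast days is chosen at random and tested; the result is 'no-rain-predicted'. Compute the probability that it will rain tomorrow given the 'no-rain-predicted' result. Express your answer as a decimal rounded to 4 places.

P(H | E) ≈ 0.0750

Write H for 'it will rain tomorrow'. Prior odds H:¬H = 0.226/0.774 = 0.29199. For the 'no-rain-predicted' outcome, the likelihood ratio is 0.251/0.904 = 0.27765.
Posterior odds = 0.29199 × 0.27765 = 0.081072, so P(H|E) = 0.081072/(1+0.081072) = 0.0750.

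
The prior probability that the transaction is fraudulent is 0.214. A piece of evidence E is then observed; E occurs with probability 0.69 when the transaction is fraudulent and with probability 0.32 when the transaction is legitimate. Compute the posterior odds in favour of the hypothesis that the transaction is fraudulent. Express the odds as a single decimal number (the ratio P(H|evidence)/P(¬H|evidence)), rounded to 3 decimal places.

Prior odds = 0.214/(1−0.214) = 0.27226. In log-odds, ln(0.27226) = -1.3010.
Add log likelihood ratio: ln(2.1562) = 0.76837.
Posterior log-odds = -0.53261, so posterior odds = exp(-0.53261) = 0.58707.

Posterior odds ≈ 0.587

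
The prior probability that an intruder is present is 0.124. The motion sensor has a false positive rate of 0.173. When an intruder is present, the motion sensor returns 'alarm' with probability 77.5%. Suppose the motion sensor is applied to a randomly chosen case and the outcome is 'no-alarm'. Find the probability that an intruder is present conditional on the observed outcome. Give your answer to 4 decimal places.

P(H | E) ≈ 0.0371

Write H for 'an intruder is present'. Prior odds H:¬H = 0.124/0.876 = 0.14155. For the 'no-alarm' outcome, the likelihood ratio is 0.225/0.827 = 0.27207.
Posterior odds = 0.14155 × 0.27207 = 0.038512, so P(H|E) = 0.038512/(1+0.038512) = 0.0371.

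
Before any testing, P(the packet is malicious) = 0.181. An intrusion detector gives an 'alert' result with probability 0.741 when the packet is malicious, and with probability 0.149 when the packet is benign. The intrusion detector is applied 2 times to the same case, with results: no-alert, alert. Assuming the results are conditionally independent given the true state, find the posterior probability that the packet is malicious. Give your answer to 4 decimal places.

Let H be the event that the packet is malicious; start with P(H) = 0.181. P('alert'|H) = 0.741, P('alert'|¬H) = 0.149.
Update on result 1 ('no-alert'): P(H) ← 0.259·0.1810 / (0.259·0.1810 + 0.851·0.8190) = 0.046879/0.74385 = 0.0630.
Update on result 2 ('alert'): P(H) ← 0.741·0.0630 / (0.741·0.0630 + 0.149·0.9370) = 0.046700/0.18631 = 0.2507.

Posterior P(H) ≈ 0.2507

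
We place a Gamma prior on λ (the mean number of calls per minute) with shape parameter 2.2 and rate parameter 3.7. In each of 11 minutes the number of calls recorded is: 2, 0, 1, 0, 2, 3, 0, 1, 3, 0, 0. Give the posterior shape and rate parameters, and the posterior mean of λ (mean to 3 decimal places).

Posterior: Gamma(shape=14.2, rate=14.7); mean ≈ 0.966

Total count ∑xᵢ = 12 over n = 11 minutes.
Gamma is conjugate to the Poisson likelihood: posterior is Gamma(shape = 2.2+12 = 14.2, rate = 3.7+11 = 14.7).
E[λ | data] = 14.2/14.7 = 0.966.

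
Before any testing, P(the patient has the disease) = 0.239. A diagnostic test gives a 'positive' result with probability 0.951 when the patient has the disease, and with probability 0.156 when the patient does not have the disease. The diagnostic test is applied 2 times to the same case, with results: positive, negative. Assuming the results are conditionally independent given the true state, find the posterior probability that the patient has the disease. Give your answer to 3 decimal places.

With H the event that the patient has the disease, the joint likelihood of the observed sequence is P(data|H) = 0.951·0.049 = 0.046599 and P(data|¬H) = 0.156·0.844 = 0.13166.
Bayes: P(H|data) = 0.239·0.046599 / (0.239·0.046599 + 0.761·0.13166) = 0.011137/0.11133 = 0.1000.

Posterior P(H) ≈ 0.100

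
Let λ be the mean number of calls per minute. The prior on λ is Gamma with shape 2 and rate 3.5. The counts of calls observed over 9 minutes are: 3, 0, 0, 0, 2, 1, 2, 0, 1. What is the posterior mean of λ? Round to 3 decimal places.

Posterior mean ≈ 0.880

The Poisson likelihood adds the total count to the shape and the number of exposure periods to the rate. Here ∑xᵢ = 9 and n = 9, so shape 2→11 and rate 3.5→12.5.
Posterior mean = shape/rate = 11/12.5 = 0.880.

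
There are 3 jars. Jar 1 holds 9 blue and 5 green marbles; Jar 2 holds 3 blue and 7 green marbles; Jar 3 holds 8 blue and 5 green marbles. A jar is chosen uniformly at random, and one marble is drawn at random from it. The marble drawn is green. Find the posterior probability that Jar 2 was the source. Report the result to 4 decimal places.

Posterior probability ≈ 0.4855

P(green|Jar 1) = 0.3571; P(green|Jar 2) = 0.7; P(green|Jar 3) = 0.3846.
Prior × likelihood for each source: 0.333333·0.3571=0.1190, 0.333333·0.7=0.2333, 0.333333·0.3846=0.1282. Summing gives P(green) = 0.48059.
P(Jar 2 | green) = 0.2333 / 0.48059 = 0.4855.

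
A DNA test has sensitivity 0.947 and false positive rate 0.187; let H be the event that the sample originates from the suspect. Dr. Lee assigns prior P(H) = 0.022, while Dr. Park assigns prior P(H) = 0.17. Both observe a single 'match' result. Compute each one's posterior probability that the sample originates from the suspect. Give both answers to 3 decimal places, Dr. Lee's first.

The likelihood ratio for a 'match' result is 0.947/0.187 = 5.0642.
Dr. Lee: prior odds 0.022/0.978 = 0.022495; posterior odds 0.11392; posterior probability 0.102.
Dr. Park: prior odds 0.17/0.83 = 0.20482; posterior odds 1.0372; posterior probability 0.509.

Dr. Lee: 0.102; Dr. Park: 0.509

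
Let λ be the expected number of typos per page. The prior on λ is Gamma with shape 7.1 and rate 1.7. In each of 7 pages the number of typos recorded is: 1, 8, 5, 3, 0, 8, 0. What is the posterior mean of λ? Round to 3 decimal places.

Posterior mean ≈ 3.690

The Poisson likelihood adds the total count to the shape and the number of exposure periods to the rate. Here ∑xᵢ = 25 and n = 7, so shape 7.1→32.1 and rate 1.7→8.7.
E[λ | data] = 32.1/8.7 = 3.690.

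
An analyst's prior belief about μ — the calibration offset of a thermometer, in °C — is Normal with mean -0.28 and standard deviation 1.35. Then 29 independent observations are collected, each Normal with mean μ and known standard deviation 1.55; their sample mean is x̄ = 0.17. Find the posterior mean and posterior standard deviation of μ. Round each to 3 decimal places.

Posterior mean ≈ 0.150; posterior SD ≈ 0.282

Prior precision 1/τ₀² = 1/1.35² = 0.548697; data precision n/σ² = 29/1.55² = 12.0708.
Posterior precision = 0.548697 + 12.0708 = 12.6195, giving posterior SD = 1/√12.6195 = 0.282.
Posterior mean = (0.548697·-0.28 + 12.0708·0.17) / 12.6195 = 0.150.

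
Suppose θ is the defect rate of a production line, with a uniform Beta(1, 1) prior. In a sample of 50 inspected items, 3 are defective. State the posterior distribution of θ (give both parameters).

Posterior: Beta(4, 48)

Observing 3 successes and 47 failures updates Beta(1, 1) by adding the success and failure counts to the two shape parameters: α = 1+3 = 4, β = 1+47 = 48.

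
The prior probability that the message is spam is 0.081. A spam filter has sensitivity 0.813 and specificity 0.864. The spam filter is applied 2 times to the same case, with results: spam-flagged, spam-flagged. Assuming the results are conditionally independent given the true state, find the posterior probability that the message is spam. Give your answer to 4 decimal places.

With H the event that the message is spam, the joint likelihood of the observed sequence is P(data|H) = 0.813·0.813 = 0.66097 and P(data|¬H) = 0.136·0.136 = 0.018496.
Bayes: P(H|data) = 0.081·0.66097 / (0.081·0.66097 + 0.919·0.018496) = 0.053538/0.070536 = 0.7590.

Posterior P(H) ≈ 0.7590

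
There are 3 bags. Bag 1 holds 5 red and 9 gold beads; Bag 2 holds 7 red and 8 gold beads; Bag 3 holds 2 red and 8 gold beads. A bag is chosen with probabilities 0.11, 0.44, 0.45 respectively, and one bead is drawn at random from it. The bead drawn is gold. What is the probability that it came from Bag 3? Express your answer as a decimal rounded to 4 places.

Posterior probability ≈ 0.5410

P(gold|Bag 1) = 0.6429; P(gold|Bag 2) = 0.5333; P(gold|Bag 3) = 0.8.
Prior × likelihood for each source: 0.11·0.6429=0.07071, 0.44·0.5333=0.2347, 0.45·0.8=0.3600. Summing gives P(gold) = 0.66538.
P(Bag 3 | gold) = 0.3600 / 0.66538 = 0.5410.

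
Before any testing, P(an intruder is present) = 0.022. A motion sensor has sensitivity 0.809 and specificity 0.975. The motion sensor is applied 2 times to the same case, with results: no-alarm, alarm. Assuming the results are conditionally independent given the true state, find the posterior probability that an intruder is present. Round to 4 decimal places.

Let H be the event that an intruder is present; start with P(H) = 0.022. P('alarm'|H) = 0.809, P('alarm'|¬H) = 0.025.
Update on result 1 ('no-alarm'): P(H) ← 0.191·0.0220 / (0.191·0.0220 + 0.975·0.9780) = 0.0042020/0.95775 = 0.0044.
Update on result 2 ('alarm'): P(H) ← 0.809·0.0044 / (0.809·0.0044 + 0.025·0.9956) = 0.0035494/0.028440 = 0.1248.

Posterior P(H) ≈ 0.1248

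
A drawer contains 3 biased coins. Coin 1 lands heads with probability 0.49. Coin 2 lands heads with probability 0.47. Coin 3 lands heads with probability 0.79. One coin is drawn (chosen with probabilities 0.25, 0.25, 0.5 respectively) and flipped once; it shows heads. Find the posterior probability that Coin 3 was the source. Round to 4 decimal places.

Posterior probability ≈ 0.6220

Tabulate prior·likelihood by source: [1] prior 0.25, lik 0.49, product 0.1225; [2] prior 0.25, lik 0.47, product 0.1175; [3] prior 0.5, lik 0.79, product 0.3950.
Normalizing constant = 0.63500; the posterior for Coin 3 is its product over the sum, 0.3950/0.63500 = 0.6220.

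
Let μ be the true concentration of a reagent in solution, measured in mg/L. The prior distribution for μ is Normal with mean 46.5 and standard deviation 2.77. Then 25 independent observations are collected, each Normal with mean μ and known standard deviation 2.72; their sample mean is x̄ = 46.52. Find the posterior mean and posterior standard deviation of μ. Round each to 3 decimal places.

Posterior mean ≈ 46.519; posterior SD ≈ 0.534

With known σ, the Normal prior is conjugate. Weight on the data is w = (n/σ²)/(n/σ² + 1/τ₀²) = 3.37911/(3.37911+0.130329) = 0.96286.
Posterior mean = w·x̄ + (1−w)·μ₀ = 0.96286·46.52 + 0.037137·46.5 = 46.519. Posterior variance = 1/(3.37911+0.130329) = 0.284946, so SD = 0.534.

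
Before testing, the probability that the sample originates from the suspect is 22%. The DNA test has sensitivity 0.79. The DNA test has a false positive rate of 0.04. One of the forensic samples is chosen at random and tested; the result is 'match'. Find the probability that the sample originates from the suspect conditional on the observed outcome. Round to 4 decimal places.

Let H be the event that the sample originates from the suspect. P(H) = 0.22, so P(¬H) = 0.78. With E the 'match' result, P(E|H) = 0.79 and P(E|¬H) = 0.04.
P(E) = 0.79·0.22 + 0.04·0.78 = 0.17380 + 0.031200 = 0.20500.
By Bayes' theorem, P(H|E) = 0.17380 / 0.20500 = 0.8478.

P(H | E) ≈ 0.8478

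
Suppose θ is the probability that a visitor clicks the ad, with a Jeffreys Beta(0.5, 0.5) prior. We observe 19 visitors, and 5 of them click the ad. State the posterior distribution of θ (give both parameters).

Posterior: Beta(5.5, 14.5)

The binomial likelihood is conjugate to the Beta prior: with 5 successes and 14 failures, the posterior is Beta(0.5+5, 0.5+14) = Beta(5.5, 14.5).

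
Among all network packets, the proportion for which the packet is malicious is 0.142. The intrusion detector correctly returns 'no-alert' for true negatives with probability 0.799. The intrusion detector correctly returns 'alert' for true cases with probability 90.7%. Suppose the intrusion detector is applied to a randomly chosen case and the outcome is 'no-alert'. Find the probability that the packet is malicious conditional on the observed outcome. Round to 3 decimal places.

Write H for 'the packet is malicious'. Prior odds H:¬H = 0.142/0.858 = 0.16550. For the 'no-alert' outcome, the likelihood ratio is 0.093/0.799 = 0.11640.
Posterior odds = 0.16550 × 0.11640 = 0.019264, so P(H|E) = 0.019264/(1+0.019264) = 0.019.

P(H | E) ≈ 0.019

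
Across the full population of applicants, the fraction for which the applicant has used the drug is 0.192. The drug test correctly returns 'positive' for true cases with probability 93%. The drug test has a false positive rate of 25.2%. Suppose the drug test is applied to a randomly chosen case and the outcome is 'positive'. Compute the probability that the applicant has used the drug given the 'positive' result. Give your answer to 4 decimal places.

Write H for 'the applicant has used the drug'. Prior odds H:¬H = 0.192/0.808 = 0.23762. For the 'positive' outcome, the likelihood ratio is 0.93/0.252 = 3.6905.
Posterior odds = 0.23762 × 3.6905 = 0.87694, so P(H|E) = 0.87694/(1+0.87694) = 0.4672.

P(H | E) ≈ 0.4672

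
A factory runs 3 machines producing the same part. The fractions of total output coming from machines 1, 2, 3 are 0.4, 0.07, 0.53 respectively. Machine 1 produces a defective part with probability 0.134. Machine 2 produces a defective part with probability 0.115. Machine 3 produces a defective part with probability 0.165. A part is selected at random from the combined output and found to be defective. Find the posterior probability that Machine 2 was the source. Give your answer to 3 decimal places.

Posterior probability ≈ 0.054

Tabulate prior·likelihood by source: [1] prior 0.4, lik 0.134, product 0.05360; [2] prior 0.07, lik 0.115, product 0.008050; [3] prior 0.53, lik 0.165, product 0.08745.
Normalizing constant = 0.14910; the posterior for Machine 2 is its product over the sum, 0.008050/0.14910 = 0.054.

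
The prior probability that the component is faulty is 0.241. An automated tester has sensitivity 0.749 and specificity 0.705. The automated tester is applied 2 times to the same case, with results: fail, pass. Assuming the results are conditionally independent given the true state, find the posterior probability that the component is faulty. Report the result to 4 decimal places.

Posterior P(H) ≈ 0.2230

With H the event that the component is faulty, the joint likelihood of the observed sequence is P(data|H) = 0.749·0.251 = 0.18800 and P(data|¬H) = 0.295·0.705 = 0.20797.
Bayes: P(H|data) = 0.241·0.18800 / (0.241·0.18800 + 0.759·0.20797) = 0.045308/0.20316 = 0.2230.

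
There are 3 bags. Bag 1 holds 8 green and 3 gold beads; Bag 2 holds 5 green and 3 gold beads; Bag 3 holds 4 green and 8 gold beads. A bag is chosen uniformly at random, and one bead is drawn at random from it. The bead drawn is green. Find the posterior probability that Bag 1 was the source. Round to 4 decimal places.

Posterior probability ≈ 0.4315

Tabulate prior·likelihood by source: [1] prior 0.333333, lik 0.7273, product 0.2424; [2] prior 0.333333, lik 0.625, product 0.2083; [3] prior 0.333333, lik 0.3333, product 0.1111.
Normalizing constant = 0.56187; the posterior for Bag 1 is its product over the sum, 0.2424/0.56187 = 0.4315.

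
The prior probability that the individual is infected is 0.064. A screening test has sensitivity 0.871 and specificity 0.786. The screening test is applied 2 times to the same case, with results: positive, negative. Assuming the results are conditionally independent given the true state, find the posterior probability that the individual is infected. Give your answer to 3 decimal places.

With H the event that the individual is infected, the joint likelihood of the observed sequence is P(data|H) = 0.871·0.129 = 0.11236 and P(data|¬H) = 0.214·0.786 = 0.16820.
Bayes: P(H|data) = 0.064·0.11236 / (0.064·0.11236 + 0.936·0.16820) = 0.0071910/0.16463 = 0.0437.

Posterior P(H) ≈ 0.044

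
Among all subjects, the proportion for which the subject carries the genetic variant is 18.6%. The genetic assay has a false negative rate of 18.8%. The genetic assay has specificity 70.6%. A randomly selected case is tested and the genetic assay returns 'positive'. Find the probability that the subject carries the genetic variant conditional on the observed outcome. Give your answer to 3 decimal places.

P(H | E) ≈ 0.387

Let H be the event that the subject carries the genetic variant. P(H) = 0.186, so P(¬H) = 0.814. With E the 'positive' result, P(E|H) = 0.812 and P(E|¬H) = 0.294.
P(E) = 0.812·0.186 + 0.294·0.814 = 0.15103 + 0.23932 = 0.39035.
By Bayes' theorem, P(H|E) = 0.15103 / 0.39035 = 0.387.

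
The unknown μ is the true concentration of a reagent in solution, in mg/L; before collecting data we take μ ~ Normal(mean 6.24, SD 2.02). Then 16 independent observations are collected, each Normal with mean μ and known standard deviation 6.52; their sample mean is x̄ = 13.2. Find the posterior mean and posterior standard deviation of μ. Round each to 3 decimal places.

Posterior mean ≈ 10.455; posterior SD ≈ 1.269

With known σ, the Normal prior is conjugate. Weight on the data is w = (n/σ²)/(n/σ² + 1/τ₀²) = 0.376378/(0.376378+0.245074) = 0.60564.
Posterior mean = w·x̄ + (1−w)·μ₀ = 0.60564·13.2 + 0.39436·6.24 = 10.455. Posterior variance = 1/(0.376378+0.245074) = 1.60913, so SD = 1.269.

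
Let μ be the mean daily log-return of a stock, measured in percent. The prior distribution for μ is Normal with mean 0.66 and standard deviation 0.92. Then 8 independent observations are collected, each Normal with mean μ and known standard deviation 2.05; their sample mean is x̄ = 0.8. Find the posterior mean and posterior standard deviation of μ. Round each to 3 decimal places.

Prior precision 1/τ₀² = 1/0.92² = 1.18147; data precision n/σ² = 8/2.05² = 1.90363.
Posterior precision = 1.18147 + 1.90363 = 3.08510, giving posterior SD = 1/√3.08510 = 0.569.
Posterior mean = (1.18147·0.66 + 1.90363·0.8) / 3.08510 = 0.746.

Posterior mean ≈ 0.746; posterior SD ≈ 0.569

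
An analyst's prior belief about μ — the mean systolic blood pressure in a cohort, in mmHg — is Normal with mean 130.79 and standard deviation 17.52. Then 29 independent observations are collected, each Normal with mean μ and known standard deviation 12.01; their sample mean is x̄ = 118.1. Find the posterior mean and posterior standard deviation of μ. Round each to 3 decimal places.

Posterior mean ≈ 118.302; posterior SD ≈ 2.212

With known σ, the Normal prior is conjugate. Weight on the data is w = (n/σ²)/(n/σ² + 1/τ₀²) = 0.201054/(0.201054+0.00325786) = 0.98405.
Posterior mean = w·x̄ + (1−w)·μ₀ = 0.98405·118.1 + 0.015946·130.79 = 118.302. Posterior variance = 1/(0.201054+0.00325786) = 4.89449, so SD = 2.212.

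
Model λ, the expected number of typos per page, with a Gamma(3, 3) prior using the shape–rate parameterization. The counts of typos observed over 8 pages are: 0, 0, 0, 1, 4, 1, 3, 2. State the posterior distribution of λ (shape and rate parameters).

The Poisson likelihood adds the total count to the shape and the number of exposure periods to the rate. Here ∑xᵢ = 11 and n = 8, so shape 3→14 and rate 3→11.

Posterior: Gamma(shape=14, rate=11)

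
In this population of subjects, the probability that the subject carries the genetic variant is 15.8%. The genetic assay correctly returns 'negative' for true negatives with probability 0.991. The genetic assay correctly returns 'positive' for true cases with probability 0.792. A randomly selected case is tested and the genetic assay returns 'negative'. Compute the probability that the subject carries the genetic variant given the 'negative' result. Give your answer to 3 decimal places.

Let H be the event that the subject carries the genetic variant. P(H) = 0.158, so P(¬H) = 0.842. With E the 'negative' result, P(E|H) = 0.208 and P(E|¬H) = 0.991.
P(E) = 0.208·0.158 + 0.991·0.842 = 0.032864 + 0.83442 = 0.86729.
By Bayes' theorem, P(H|E) = 0.032864 / 0.86729 = 0.038.

P(H | E) ≈ 0.038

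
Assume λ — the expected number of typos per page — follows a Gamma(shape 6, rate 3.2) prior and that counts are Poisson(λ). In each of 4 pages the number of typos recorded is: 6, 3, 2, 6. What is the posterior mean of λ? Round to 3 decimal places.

The Poisson likelihood adds the total count to the shape and the number of exposure periods to the rate. Here ∑xᵢ = 17 and n = 4, so shape 6→23 and rate 3.2→7.2.
Posterior mean = shape/rate = 23/7.2 = 3.194.

Posterior mean ≈ 3.194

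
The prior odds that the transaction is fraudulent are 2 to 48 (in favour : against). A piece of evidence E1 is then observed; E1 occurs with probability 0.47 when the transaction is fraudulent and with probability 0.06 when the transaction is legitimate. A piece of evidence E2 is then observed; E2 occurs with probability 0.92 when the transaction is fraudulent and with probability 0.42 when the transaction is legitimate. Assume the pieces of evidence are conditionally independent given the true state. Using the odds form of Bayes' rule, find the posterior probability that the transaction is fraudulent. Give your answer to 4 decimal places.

Posterior probability ≈ 0.4169

Prior odds = 2/48 = 0.041667. In log-odds, ln(0.041667) = -3.1781.
Add log likelihood ratios: ln(7.8333) + ln(2.1905) = 2.8425.
Posterior log-odds = -0.33555, so posterior odds = exp(-0.33555) = 0.71495. Converting, P(H|E) = 0.71495/1.7149 = 0.4169.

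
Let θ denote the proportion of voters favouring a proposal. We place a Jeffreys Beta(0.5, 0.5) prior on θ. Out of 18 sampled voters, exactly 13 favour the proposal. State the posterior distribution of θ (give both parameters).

Observing 13 successes and 5 failures updates Beta(0.5, 0.5) by adding the success and failure counts to the two shape parameters: α = 0.5+13 = 13.5, β = 0.5+5 = 5.5.

Posterior: Beta(13.5, 5.5)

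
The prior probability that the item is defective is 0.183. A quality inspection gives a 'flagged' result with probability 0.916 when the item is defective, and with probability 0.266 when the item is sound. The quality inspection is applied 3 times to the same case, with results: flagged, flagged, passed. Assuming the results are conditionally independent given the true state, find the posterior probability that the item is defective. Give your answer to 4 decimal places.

With H the event that the item is defective, the joint likelihood of the observed sequence is P(data|H) = 0.916·0.916·0.084 = 0.070481 and P(data|¬H) = 0.266·0.266·0.734 = 0.051935.
Bayes: P(H|data) = 0.183·0.070481 / (0.183·0.070481 + 0.817·0.051935) = 0.012898/0.055329 = 0.2331.

Posterior P(H) ≈ 0.2331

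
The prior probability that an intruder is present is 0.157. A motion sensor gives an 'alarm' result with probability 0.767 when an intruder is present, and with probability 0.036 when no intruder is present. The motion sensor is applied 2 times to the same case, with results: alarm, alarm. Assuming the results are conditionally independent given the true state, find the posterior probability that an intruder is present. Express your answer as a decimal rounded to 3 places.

Let H be the event that an intruder is present; start with P(H) = 0.157. P('alarm'|H) = 0.767, P('alarm'|¬H) = 0.036.
Update on result 1 ('alarm'): P(H) ← 0.767·0.1570 / (0.767·0.1570 + 0.036·0.8430) = 0.12042/0.15077 = 0.7987.
Update on result 2 ('alarm'): P(H) ← 0.767·0.7987 / (0.767·0.7987 + 0.036·0.2013) = 0.61261/0.61986 = 0.9883.

Posterior P(H) ≈ 0.988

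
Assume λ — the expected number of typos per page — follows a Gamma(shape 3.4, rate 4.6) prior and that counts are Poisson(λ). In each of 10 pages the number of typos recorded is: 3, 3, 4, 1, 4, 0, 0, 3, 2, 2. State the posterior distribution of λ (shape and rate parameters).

Posterior: Gamma(shape=25.4, rate=14.6)

The Poisson likelihood adds the total count to the shape and the number of exposure periods to the rate. Here ∑xᵢ = 22 and n = 10, so shape 3.4→25.4 and rate 4.6→14.6.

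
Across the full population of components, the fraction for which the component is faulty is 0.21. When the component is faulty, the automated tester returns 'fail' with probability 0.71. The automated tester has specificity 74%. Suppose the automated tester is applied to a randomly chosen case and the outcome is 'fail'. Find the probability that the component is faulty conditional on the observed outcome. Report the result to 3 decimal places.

Let H be the event that the component is faulty. P(H) = 0.21, so P(¬H) = 0.79. With E the 'fail' result, P(E|H) = 0.71 and P(E|¬H) = 0.26.
P(E) = 0.71·0.21 + 0.26·0.79 = 0.14910 + 0.20540 = 0.35450.
By Bayes' theorem, P(H|E) = 0.14910 / 0.35450 = 0.421.

P(H | E) ≈ 0.421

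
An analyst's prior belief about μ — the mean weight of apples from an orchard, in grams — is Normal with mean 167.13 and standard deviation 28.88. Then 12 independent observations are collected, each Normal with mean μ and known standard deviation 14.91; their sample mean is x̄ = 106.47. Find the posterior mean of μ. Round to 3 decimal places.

With known σ, the Normal prior is conjugate. Weight on the data is w = (n/σ²)/(n/σ² + 1/τ₀²) = 0.0539791/(0.0539791+0.00119896) = 0.97827.
Posterior mean = w·x̄ + (1−w)·μ₀ = 0.97827·106.47 + 0.021729·167.13 = 107.788.

Posterior mean ≈ 107.788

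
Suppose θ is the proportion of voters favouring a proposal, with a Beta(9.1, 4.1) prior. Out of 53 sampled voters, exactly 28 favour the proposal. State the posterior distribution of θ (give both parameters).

Posterior: Beta(37.1, 29.1)

Observing 28 successes and 25 failures updates Beta(9.1, 4.1) by adding the success and failure counts to the two shape parameters: α = 9.1+28 = 37.1, β = 4.1+25 = 29.1.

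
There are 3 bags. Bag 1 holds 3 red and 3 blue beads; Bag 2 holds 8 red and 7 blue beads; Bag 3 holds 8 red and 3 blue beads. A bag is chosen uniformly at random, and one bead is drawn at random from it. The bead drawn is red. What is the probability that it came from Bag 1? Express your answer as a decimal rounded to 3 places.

Posterior probability ≈ 0.284

Tabulate prior·likelihood by source: [1] prior 0.333333, lik 0.5, product 0.1667; [2] prior 0.333333, lik 0.5333, product 0.1778; [3] prior 0.333333, lik 0.7273, product 0.2424.
Normalizing constant = 0.58687; the posterior for Bag 1 is its product over the sum, 0.1667/0.58687 = 0.284.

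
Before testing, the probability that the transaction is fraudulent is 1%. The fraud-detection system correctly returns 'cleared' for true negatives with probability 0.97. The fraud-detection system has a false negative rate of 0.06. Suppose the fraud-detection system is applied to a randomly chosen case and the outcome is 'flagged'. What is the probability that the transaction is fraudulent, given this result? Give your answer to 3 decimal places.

P(H | E) ≈ 0.240

Let H be the event that the transaction is fraudulent. P(H) = 0.01, so P(¬H) = 0.99. With E the 'flagged' result, P(E|H) = 0.94 and P(E|¬H) = 0.03.
P(E) = 0.94·0.01 + 0.03·0.99 = 0.0094000 + 0.029700 = 0.039100.
By Bayes' theorem, P(H|E) = 0.0094000 / 0.039100 = 0.240.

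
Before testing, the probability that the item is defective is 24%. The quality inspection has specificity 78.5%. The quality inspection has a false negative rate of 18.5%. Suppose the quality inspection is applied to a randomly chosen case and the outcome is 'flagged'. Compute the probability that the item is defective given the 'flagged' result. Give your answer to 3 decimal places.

Write H for 'the item is defective'. Prior odds H:¬H = 0.24/0.76 = 0.31579. For the 'flagged' outcome, the likelihood ratio is 0.815/0.215 = 3.7907.
Posterior odds = 0.31579 × 3.7907 = 1.1971, so P(H|E) = 1.1971/(1+1.1971) = 0.545.

P(H | E) ≈ 0.545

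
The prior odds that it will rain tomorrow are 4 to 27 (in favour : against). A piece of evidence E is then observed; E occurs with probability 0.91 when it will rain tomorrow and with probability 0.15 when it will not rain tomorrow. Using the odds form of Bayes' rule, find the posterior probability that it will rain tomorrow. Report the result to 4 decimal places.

Prior odds = 4/27 = 0.14815. In log-odds, ln(0.14815) = -1.9095.
Add log likelihood ratio: ln(6.0667) = 1.8028.
Posterior log-odds = -0.10673, so posterior odds = exp(-0.10673) = 0.89877. Converting, P(H|E) = 0.89877/1.8988 = 0.4733.

Posterior probability ≈ 0.4733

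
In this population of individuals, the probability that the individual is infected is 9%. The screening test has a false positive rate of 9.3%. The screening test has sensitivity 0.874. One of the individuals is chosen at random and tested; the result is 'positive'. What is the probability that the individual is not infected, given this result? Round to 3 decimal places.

Write H for 'the individual is infected'. Prior odds H:¬H = 0.09/0.91 = 0.098901. For the 'positive' outcome, the likelihood ratio is 0.874/0.093 = 9.3978.
Posterior odds = 0.098901 × 9.3978 = 0.92946, so P(H|E) = 0.92946/(1+0.92946) = 0.482. Then P(¬H|E) = 1 − 0.482 = 0.518.

P(¬H | E) ≈ 0.518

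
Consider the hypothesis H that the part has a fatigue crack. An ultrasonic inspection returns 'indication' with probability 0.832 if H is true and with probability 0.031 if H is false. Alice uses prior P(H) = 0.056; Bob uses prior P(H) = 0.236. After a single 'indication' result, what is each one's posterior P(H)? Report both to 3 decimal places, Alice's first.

Alice: 0.614; Bob: 0.892

P('+'|H) = 0.832, P('+'|¬H) = 0.031.
Alice: numerator 0.832·0.056 = 0.046592; evidence = 0.046592+0.031·0.944 = 0.075856; posterior = 0.614.
Bob: numerator 0.832·0.236 = 0.19635; evidence = 0.19635+0.031·0.764 = 0.22004; posterior = 0.892.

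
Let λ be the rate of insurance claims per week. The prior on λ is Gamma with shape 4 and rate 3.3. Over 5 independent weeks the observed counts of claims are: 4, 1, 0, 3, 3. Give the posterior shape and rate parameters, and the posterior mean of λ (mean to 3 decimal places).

The Poisson likelihood adds the total count to the shape and the number of exposure periods to the rate. Here ∑xᵢ = 11 and n = 5, so shape 4→15 and rate 3.3→8.3.
E[λ | data] = 15/8.3 = 1.807.

Posterior: Gamma(shape=15, rate=8.3); mean ≈ 1.807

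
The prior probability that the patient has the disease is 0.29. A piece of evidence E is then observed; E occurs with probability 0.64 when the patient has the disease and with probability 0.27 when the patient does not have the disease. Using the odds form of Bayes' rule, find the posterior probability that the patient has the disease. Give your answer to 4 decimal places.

Prior odds = 0.29/(1−0.29) = 0.40845. In log-odds, ln(0.40845) = -0.89538.
Add log likelihood ratio: ln(2.3704) = 0.86305.
Posterior log-odds = -0.032338, so posterior odds = exp(-0.032338) = 0.96818. Converting, P(H|E) = 0.96818/1.9682 = 0.4919.

Posterior probability ≈ 0.4919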